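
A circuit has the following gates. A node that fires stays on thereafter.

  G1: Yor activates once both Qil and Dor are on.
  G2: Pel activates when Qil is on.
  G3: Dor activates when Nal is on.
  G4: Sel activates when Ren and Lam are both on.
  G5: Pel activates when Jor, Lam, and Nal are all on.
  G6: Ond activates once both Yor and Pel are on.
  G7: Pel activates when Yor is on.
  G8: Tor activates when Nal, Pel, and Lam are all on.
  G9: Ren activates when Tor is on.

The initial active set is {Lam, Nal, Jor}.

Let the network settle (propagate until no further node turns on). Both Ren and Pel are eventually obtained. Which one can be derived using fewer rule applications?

Pel: Jor, Lam, and Nal are on, so Pel activates (G5). [1 rule application]
Ren: Jor, Lam, and Nal are on, so Pel activates (G5). G8: Nal, Pel, and Lam on → Tor on. Tor is on, so Ren activates (G9). [3 rule applications]
Pel needs fewer.

Pel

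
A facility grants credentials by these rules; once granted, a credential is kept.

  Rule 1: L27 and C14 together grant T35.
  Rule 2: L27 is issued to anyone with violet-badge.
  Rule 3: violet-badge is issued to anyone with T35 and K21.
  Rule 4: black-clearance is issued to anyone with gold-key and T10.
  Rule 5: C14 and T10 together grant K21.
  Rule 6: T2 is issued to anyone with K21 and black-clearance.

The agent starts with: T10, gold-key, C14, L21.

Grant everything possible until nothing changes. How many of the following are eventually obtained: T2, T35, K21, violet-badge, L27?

Holding C14 and T10 grants K21 (Rule 5).
Holding gold-key and T10 grants black-clearance (Rule 4).
Holding K21 and black-clearance grants T2 (Rule 6).
T2: reached.
T35 would need L27 and C14 (Rule 1), but L27 is never granted.
K21: reached.
violet-badge would need T35 and K21 (Rule 3), but T35 is never granted.
L27 would need violet-badge (Rule 2), but violet-badge is never granted.
Reached: T2 and K21 — 2 of the 5.

2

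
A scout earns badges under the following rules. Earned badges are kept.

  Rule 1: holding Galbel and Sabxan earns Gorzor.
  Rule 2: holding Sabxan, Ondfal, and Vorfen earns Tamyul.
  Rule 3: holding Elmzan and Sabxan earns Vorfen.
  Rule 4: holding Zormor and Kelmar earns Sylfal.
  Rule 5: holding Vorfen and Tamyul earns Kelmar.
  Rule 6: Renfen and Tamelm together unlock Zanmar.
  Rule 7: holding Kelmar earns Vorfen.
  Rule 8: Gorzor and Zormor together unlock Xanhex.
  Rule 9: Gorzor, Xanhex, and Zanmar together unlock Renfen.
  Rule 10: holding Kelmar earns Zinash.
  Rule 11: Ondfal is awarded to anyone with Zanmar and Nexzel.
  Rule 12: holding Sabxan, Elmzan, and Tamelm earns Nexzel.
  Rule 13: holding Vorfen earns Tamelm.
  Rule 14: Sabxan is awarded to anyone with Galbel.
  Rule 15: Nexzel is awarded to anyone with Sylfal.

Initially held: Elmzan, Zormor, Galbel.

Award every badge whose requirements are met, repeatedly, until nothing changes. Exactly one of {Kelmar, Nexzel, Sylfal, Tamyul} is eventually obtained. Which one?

With Galbel, Sabxan is earned (Rule 14).
With Elmzan and Sabxan, Vorfen is earned (Rule 3).
With Vorfen, Tamelm is earned (Rule 13).
With Sabxan, Elmzan, and Tamelm, Nexzel is earned (Rule 12).
Tamyul would need Sabxan, Ondfal, and Vorfen (Rule 2), but Ondfal is never earned. Sylfal would need Zormor and Kelmar (Rule 4), but Kelmar is never earned. Kelmar would need Vorfen and Tamyul (Rule 5), but Tamyul is never earned.

Nexzel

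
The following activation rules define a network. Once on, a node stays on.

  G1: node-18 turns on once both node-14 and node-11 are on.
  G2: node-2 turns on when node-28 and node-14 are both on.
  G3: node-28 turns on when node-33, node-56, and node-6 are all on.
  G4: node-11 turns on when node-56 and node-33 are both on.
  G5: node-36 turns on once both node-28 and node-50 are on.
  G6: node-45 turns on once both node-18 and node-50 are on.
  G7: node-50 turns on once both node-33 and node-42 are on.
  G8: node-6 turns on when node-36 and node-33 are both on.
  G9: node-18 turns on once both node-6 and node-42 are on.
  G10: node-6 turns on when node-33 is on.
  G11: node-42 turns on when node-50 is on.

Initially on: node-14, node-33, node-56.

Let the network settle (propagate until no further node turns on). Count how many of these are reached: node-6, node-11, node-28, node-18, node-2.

5

G10: node-33 on → node-6 on.
G4: node-56 and node-33 on → node-11 on.
G3: node-33, node-56, and node-6 on → node-28 on.
node-14 and node-11 are on, so node-18 turns on (G1).
node-28 and node-14 are on, so node-2 turns on (G2).
node-6: reached.
node-11: reached.
node-28: reached.
node-18: reached.
node-2: reached.
All 5 are reached.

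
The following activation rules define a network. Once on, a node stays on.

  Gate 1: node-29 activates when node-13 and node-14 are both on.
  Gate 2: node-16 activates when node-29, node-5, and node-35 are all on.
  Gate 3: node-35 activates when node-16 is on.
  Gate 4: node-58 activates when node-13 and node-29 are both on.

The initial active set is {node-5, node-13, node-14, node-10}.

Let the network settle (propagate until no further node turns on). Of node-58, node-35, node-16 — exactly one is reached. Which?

node-13 and node-14 are on, so node-29 activates (Gate 1).
node-13 and node-29 are on, so node-58 activates (Gate 4).
node-16 would need node-29, node-5, and node-35 (Gate 2), but node-35 never turns on. node-35 would need node-16 (Gate 3), but node-16 never turns on.

node-58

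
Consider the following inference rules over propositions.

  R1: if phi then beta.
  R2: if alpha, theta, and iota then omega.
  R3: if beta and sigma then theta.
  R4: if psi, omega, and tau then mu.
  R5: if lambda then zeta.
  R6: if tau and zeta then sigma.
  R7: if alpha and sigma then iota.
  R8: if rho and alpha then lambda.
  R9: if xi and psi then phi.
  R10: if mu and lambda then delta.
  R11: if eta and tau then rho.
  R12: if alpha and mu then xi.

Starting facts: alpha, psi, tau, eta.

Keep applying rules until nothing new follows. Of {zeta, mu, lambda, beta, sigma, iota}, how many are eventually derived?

eta and tau hold, so rho follows (R11).
rho and alpha hold, so lambda follows (R8).
lambda holds, so zeta follows (R5).
tau and zeta hold, so sigma follows (R6).
alpha and sigma hold, so iota follows (R7).
zeta: reached.
mu would need psi, omega, and tau (R4), but omega is never established.
lambda: reached.
beta would need phi (R1), but phi is never established.
sigma: reached.
iota: reached.
Reached: zeta, lambda, sigma, and iota — 4 of the 6.

4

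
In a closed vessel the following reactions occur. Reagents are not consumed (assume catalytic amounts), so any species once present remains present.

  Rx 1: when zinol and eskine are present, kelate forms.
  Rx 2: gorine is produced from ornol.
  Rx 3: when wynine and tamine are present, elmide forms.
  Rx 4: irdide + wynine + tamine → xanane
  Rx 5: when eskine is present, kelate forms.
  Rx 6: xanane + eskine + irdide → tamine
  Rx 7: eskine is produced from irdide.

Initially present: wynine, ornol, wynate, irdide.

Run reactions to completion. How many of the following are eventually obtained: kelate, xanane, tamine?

1

irdide present → eskine forms (Rx 7).
eskine present → kelate forms (Rx 5).
kelate: reached.
xanane would need irdide, wynine, and tamine (Rx 4), but tamine never forms.
tamine would need xanane, eskine, and irdide (Rx 6), but xanane never forms.
Reached: kelate — 1 of the 3.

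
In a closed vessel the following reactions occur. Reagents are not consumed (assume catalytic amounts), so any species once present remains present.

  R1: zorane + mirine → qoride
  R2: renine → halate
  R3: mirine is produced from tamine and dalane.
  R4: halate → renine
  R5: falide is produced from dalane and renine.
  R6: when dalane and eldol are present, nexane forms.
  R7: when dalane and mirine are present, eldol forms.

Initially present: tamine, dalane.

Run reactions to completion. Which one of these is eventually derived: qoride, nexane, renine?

tamine and dalane present → mirine forms (R3).
dalane and mirine present → eldol forms (R7).
dalane and eldol present → nexane forms (R6).
qoride would need zorane and mirine (R1), but zorane never forms. renine would need halate (R4), but halate never forms.

nexane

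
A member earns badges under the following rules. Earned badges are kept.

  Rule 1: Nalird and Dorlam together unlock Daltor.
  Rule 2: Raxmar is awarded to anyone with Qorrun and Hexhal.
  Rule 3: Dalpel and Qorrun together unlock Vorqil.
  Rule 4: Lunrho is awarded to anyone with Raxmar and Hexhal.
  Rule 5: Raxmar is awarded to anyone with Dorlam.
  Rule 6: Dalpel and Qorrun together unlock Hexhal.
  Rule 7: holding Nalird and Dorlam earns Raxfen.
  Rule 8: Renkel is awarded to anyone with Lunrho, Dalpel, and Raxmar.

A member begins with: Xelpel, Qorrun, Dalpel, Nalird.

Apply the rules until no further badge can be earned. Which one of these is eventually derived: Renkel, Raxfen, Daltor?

Renkel

With Dalpel and Qorrun, Hexhal is earned (Rule 6).
With Qorrun and Hexhal, Raxmar is earned (Rule 2).
With Raxmar and Hexhal, Lunrho is earned (Rule 4).
With Lunrho, Dalpel, and Raxmar, Renkel is earned (Rule 8).
Raxfen would need Nalird and Dorlam (Rule 7), but Dorlam is never earned. Daltor would need Nalird and Dorlam (Rule 1), but Dorlam is never earned.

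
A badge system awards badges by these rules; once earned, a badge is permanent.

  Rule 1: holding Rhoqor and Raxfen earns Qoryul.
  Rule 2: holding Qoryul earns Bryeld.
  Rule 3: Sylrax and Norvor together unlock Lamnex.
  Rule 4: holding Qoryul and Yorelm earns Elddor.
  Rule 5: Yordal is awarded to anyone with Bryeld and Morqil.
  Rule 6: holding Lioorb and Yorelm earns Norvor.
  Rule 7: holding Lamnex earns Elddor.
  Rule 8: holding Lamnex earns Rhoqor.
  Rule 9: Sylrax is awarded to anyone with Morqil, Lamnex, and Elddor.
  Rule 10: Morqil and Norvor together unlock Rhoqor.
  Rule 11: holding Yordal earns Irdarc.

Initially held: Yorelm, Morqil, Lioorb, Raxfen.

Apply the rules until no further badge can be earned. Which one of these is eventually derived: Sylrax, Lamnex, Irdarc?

Irdarc

With Lioorb and Yorelm, Norvor is earned (Rule 6).
With Morqil and Norvor, Rhoqor is earned (Rule 10).
With Rhoqor and Raxfen, Qoryul is earned (Rule 1).
With Qoryul, Bryeld is earned (Rule 2).
With Bryeld and Morqil, Yordal is earned (Rule 5).
With Yordal, Irdarc is earned (Rule 11).
Lamnex would need Sylrax and Norvor (Rule 3), but Sylrax is never earned. Sylrax would need Morqil, Lamnex, and Elddor (Rule 9), but Lamnex is never earned.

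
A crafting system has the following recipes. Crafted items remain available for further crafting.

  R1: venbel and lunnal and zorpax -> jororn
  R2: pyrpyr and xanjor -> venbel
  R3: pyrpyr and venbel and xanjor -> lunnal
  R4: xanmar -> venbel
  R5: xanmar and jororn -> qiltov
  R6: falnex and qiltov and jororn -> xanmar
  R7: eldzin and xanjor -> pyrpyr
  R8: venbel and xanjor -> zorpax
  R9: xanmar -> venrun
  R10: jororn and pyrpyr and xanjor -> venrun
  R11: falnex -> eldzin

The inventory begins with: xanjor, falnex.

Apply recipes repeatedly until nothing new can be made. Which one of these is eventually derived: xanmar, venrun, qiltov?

falnex -> eldzin (R11).
eldzin and xanjor -> pyrpyr (R7).
pyrpyr and xanjor -> venbel (R2).
Using R3, pyrpyr, venbel, and xanjor make lunnal.
venbel and xanjor -> zorpax (R8).
venbel and lunnal and zorpax -> jororn (R1).
Using R10, jororn, pyrpyr, and xanjor make venrun.
xanmar would need falnex, qiltov, and jororn (R6), but qiltov is never obtained. qiltov would need xanmar and jororn (R5), but xanmar is never obtained.

venrun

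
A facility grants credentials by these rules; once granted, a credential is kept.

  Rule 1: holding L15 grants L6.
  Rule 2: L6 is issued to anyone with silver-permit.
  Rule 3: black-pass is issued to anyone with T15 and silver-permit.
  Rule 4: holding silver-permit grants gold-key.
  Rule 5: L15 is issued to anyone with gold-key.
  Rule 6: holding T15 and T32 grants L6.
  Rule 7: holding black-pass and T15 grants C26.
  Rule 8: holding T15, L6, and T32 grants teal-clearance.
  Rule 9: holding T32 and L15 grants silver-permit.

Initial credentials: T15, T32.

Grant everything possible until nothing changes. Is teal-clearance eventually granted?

Holding T15 and T32 grants L6 (Rule 6).
Holding T15, L6, and T32 grants teal-clearance (Rule 8).

Yes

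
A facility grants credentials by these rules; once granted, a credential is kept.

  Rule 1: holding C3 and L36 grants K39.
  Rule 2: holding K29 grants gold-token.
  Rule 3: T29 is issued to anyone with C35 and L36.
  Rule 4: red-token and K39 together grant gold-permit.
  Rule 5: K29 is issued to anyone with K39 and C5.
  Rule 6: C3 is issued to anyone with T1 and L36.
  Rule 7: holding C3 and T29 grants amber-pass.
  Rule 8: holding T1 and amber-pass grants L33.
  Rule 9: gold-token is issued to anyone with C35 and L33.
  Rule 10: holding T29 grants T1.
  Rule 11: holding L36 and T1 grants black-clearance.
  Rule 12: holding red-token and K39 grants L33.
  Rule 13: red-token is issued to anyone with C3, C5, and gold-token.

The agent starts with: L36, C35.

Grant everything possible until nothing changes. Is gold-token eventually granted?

Yes

Holding C35 and L36 grants T29 (Rule 3).
Holding T29 grants T1 (Rule 10).
Holding T1 and L36 grants C3 (Rule 6).
Holding C3 and T29 grants amber-pass (Rule 7).
Holding T1 and amber-pass grants L33 (Rule 8).
Holding C35 and L33 grants gold-token (Rule 9).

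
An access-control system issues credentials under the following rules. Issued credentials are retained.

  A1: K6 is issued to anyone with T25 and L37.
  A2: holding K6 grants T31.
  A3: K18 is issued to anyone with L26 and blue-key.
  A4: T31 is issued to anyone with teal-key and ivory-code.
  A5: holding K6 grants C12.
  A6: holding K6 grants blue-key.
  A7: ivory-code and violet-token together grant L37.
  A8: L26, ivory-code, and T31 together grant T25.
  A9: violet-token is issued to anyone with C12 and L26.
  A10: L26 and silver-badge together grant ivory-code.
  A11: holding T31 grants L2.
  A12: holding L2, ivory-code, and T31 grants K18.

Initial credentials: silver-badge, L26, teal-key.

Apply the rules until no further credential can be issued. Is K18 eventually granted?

Yes

Holding L26 and silver-badge grants ivory-code (A10).
Holding teal-key and ivory-code grants T31 (A4).
Holding T31 grants L2 (A11).
Holding L2, ivory-code, and T31 grants K18 (A12).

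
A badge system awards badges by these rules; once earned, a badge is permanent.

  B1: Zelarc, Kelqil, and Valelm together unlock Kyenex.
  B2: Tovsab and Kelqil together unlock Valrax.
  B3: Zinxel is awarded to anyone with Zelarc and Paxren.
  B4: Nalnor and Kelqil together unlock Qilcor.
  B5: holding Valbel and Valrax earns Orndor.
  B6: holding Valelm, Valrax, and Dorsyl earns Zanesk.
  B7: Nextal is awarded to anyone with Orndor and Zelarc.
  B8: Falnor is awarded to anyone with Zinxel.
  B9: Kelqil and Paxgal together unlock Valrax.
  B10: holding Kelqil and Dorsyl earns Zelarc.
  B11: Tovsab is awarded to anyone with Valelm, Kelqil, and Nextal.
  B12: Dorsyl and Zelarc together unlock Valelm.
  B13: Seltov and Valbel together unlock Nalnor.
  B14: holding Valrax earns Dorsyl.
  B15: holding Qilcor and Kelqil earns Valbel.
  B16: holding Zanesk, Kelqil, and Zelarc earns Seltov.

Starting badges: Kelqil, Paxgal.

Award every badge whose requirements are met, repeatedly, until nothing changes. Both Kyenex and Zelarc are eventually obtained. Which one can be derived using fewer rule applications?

Zelarc: With Kelqil and Paxgal, Valrax is earned (B9). With Valrax, Dorsyl is earned (B14). With Kelqil and Dorsyl, Zelarc is earned (B10). [3 rule applications]
Kyenex: With Kelqil and Paxgal, Valrax is earned (B9). With Valrax, Dorsyl is earned (B14). With Kelqil and Dorsyl, Zelarc is earned (B10). With Dorsyl and Zelarc, Valelm is earned (B12). With Zelarc, Kelqil, and Valelm, Kyenex is earned (B1). [5 rule applications]
Zelarc needs fewer.

Zelarc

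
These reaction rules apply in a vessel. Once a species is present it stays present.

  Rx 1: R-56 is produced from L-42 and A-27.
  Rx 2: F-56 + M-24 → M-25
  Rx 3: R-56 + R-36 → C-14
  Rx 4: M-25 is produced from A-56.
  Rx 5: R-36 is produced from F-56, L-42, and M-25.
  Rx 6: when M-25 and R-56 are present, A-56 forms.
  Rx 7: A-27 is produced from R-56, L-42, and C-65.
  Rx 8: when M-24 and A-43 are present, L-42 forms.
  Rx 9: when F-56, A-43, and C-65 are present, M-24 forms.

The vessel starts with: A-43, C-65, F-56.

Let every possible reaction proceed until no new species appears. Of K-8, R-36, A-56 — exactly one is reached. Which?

F-56, A-43, and C-65 present → M-24 forms (Rx 9).
F-56 and M-24 present → M-25 forms (Rx 2).
M-24 and A-43 present → L-42 forms (Rx 8).
F-56, L-42, and M-25 present → R-36 forms (Rx 5).
A-56 would need M-25 and R-56 (Rx 6), but R-56 never forms. No rule produces K-8, and it is not given.

R-36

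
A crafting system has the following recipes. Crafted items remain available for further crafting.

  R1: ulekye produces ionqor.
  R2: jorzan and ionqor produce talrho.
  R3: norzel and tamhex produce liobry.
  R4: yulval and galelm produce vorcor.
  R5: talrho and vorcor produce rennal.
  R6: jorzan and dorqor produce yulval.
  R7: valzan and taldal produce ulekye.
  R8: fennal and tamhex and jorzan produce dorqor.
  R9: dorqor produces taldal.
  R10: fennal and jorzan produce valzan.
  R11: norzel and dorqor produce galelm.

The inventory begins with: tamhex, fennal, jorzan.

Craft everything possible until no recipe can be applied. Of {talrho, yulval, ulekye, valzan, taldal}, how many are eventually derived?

fennal and jorzan → valzan (R10).
Using R8, fennal, tamhex, and jorzan make dorqor.
Using R6, jorzan and dorqor make yulval.
dorqor → taldal (R9).
Using R7, valzan and taldal make ulekye.
ulekye → ionqor (R1).
jorzan and ionqor → talrho (R2).
talrho: reached.
yulval: reached.
ulekye: reached.
valzan: reached.
taldal: reached.
All 5 are reached.

5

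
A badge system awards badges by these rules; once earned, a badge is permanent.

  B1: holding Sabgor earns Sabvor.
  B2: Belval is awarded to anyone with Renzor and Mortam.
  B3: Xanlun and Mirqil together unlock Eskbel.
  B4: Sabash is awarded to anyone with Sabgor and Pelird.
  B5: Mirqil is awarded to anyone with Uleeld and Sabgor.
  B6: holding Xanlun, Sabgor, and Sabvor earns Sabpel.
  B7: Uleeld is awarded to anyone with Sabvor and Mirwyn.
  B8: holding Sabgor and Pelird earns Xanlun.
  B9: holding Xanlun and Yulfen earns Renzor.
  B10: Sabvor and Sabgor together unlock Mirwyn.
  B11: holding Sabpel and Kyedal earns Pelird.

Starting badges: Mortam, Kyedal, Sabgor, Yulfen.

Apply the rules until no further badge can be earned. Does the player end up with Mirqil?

With Sabgor, Sabvor is earned (B1).
With Sabvor and Sabgor, Mirwyn is earned (B10).
With Sabvor and Mirwyn, Uleeld is earned (B7).
With Uleeld and Sabgor, Mirqil is earned (B5).

Yes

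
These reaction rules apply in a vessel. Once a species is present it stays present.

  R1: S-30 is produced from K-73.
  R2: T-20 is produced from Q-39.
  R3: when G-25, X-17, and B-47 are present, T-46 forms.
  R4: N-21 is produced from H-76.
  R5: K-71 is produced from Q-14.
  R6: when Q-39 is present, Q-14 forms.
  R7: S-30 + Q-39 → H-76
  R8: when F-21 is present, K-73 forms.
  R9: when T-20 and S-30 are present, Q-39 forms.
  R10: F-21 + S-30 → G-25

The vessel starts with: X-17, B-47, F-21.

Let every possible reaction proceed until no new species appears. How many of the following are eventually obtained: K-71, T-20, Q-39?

0

K-71 would need Q-14 (R5), but Q-14 never forms.
T-20 would need Q-39 (R2), but Q-39 never forms.
Q-39 would need T-20 and S-30 (R9), but T-20 never forms.
None of the 3 are reached.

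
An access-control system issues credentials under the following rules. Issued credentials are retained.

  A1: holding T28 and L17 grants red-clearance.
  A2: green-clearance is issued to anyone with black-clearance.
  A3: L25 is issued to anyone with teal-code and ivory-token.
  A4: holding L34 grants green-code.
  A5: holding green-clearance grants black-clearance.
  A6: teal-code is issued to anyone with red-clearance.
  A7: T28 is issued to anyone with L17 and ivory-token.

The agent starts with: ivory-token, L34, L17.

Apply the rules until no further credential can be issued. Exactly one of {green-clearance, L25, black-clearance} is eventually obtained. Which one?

L25

Holding L17 and ivory-token grants T28 (A7).
Holding T28 and L17 grants red-clearance (A1).
Holding red-clearance grants teal-code (A6).
Holding teal-code and ivory-token grants L25 (A3).
green-clearance would need black-clearance (A2), but black-clearance is never granted. black-clearance would need green-clearance (A5), but green-clearance is never granted.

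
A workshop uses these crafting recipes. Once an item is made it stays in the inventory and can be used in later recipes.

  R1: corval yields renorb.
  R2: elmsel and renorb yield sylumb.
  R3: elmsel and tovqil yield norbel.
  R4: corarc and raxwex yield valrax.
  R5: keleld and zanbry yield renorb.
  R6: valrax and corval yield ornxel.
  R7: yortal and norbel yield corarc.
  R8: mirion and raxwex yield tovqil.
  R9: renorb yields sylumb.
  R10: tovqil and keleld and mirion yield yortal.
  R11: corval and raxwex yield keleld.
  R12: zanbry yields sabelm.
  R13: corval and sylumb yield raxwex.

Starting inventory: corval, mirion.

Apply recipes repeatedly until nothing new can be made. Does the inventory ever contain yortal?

Using R1, corval makes renorb.
renorb → sylumb (R9).
corval and sylumb → raxwex (R13).
Using R11, corval and raxwex make keleld.
Using R8, mirion and raxwex make tovqil.
Using R10, tovqil, keleld, and mirion make yortal.

Yes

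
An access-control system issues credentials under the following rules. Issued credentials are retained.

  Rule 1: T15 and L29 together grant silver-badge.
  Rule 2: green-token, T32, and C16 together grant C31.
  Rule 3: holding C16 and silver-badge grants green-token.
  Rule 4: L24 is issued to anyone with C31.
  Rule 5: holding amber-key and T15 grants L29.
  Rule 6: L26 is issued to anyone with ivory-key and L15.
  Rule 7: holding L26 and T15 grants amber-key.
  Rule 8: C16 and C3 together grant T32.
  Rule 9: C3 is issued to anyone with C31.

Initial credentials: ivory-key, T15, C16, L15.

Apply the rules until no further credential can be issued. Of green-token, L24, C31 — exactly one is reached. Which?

green-token

Holding ivory-key and L15 grants L26 (Rule 6).
Holding L26 and T15 grants amber-key (Rule 7).
Holding amber-key and T15 grants L29 (Rule 5).
Holding T15 and L29 grants silver-badge (Rule 1).
Holding C16 and silver-badge grants green-token (Rule 3).
L24 would need C31 (Rule 4), but C31 is never granted. C31 would need green-token, T32, and C16 (Rule 2), but T32 is never granted.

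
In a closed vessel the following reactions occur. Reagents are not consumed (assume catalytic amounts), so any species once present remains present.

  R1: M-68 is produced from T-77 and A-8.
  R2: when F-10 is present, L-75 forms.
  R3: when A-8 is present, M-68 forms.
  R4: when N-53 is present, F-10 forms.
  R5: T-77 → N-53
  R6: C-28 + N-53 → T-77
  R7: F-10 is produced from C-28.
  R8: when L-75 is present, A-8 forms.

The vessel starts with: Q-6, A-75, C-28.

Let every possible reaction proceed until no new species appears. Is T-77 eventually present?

No

T-77 would need C-28 and N-53 (R6), but N-53 never forms.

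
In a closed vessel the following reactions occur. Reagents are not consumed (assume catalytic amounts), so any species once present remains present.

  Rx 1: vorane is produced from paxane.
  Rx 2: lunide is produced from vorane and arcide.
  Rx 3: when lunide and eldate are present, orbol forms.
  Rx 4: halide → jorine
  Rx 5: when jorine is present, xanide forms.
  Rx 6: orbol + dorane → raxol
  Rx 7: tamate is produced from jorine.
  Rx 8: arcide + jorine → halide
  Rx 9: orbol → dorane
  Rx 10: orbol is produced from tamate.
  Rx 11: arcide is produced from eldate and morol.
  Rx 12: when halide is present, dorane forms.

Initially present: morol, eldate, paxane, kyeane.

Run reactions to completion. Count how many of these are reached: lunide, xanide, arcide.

eldate and morol present → arcide forms (Rx 11).
paxane present → vorane forms (Rx 1).
vorane and arcide present → lunide forms (Rx 2).
lunide: reached.
xanide would need jorine (Rx 5), but jorine never forms.
arcide: reached.
Reached: lunide and arcide — 2 of the 3.

2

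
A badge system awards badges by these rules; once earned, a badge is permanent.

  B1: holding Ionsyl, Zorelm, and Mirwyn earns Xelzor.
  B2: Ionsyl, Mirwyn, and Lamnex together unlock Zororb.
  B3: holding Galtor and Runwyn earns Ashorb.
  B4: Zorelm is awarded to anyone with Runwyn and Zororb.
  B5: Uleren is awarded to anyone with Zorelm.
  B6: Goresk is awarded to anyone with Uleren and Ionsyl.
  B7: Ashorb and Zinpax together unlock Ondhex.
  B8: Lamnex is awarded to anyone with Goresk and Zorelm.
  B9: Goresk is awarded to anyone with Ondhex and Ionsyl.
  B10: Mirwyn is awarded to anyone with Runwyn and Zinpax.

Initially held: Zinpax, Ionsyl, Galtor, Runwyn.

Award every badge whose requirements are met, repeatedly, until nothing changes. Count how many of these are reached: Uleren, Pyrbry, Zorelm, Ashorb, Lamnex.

1

With Galtor and Runwyn, Ashorb is earned (B3).
Uleren would need Zorelm (B5), but Zorelm is never earned.
No rule produces Pyrbry, and it is not given.
Zorelm would need Runwyn and Zororb (B4), but Zororb is never earned.
Ashorb: reached.
Lamnex would need Goresk and Zorelm (B8), but Zorelm is never earned.
Reached: Ashorb — 1 of the 5.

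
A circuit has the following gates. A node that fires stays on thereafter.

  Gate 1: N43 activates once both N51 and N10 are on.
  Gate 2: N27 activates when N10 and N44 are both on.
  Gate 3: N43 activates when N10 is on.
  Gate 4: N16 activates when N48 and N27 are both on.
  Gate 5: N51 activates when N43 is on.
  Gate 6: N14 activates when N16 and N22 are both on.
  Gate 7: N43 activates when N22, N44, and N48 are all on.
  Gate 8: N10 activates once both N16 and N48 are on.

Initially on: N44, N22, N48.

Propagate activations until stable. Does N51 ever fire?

Yes

N22, N44, and N48 are on, so N43 activates (Gate 7).
Gate 5: N43 on → N51 on.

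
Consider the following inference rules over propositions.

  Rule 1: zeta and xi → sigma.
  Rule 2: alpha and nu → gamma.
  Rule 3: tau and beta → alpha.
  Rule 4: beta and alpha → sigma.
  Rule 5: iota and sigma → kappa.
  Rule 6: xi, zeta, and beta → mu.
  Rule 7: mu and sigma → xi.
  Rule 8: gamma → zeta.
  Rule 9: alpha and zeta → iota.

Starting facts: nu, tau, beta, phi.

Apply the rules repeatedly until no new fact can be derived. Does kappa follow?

From tau and beta, Rule 3 gives alpha.
From alpha and nu, Rule 2 gives gamma.
beta and alpha hold, so sigma follows (Rule 4).
gamma holds, so zeta follows (Rule 8).
From alpha and zeta, Rule 9 gives iota.
From iota and sigma, Rule 5 gives kappa.

Yes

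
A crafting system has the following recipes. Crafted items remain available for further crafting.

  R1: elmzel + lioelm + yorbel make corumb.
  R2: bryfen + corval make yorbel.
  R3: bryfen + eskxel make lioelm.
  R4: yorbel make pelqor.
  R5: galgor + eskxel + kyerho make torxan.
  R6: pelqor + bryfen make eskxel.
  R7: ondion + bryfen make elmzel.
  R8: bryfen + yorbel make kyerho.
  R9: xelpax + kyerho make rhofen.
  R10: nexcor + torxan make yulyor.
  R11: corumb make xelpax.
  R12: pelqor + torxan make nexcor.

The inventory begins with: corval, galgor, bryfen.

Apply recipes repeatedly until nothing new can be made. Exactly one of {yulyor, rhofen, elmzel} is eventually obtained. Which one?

yulyor

bryfen + corval → yorbel (R2).
bryfen + yorbel → kyerho (R8).
yorbel → pelqor (R4).
Using R6, pelqor and bryfen make eskxel.
Using R5, galgor, eskxel, and kyerho make torxan.
Using R12, pelqor and torxan make nexcor.
nexcor + torxan → yulyor (R10).
rhofen would need xelpax and kyerho (R9), but xelpax is never obtained. elmzel would need ondion and bryfen (R7), but ondion is never obtained.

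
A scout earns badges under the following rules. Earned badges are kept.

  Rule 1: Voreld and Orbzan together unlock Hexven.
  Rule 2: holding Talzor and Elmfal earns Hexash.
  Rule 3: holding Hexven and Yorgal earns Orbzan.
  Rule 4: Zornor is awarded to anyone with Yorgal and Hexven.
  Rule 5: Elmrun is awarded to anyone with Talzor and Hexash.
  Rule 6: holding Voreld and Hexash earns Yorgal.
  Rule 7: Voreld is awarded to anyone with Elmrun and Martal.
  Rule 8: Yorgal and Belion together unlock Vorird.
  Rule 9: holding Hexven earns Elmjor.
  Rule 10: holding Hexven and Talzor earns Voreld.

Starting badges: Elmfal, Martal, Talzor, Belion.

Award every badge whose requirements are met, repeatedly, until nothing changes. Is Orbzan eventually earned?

Orbzan would need Hexven and Yorgal (Rule 3), but Hexven is never earned.

No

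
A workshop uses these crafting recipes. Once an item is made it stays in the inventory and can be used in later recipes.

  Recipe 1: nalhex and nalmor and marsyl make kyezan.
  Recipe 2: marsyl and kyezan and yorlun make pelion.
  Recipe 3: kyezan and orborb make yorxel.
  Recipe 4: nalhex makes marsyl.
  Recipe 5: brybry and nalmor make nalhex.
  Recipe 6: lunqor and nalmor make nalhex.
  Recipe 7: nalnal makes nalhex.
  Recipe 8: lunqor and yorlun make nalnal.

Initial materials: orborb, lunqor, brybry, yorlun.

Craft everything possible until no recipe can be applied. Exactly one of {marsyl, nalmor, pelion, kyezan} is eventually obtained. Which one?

Using Recipe 8, lunqor and yorlun make nalnal.
nalnal → nalhex (Recipe 7).
Using Recipe 4, nalhex makes marsyl.
pelion would need marsyl, kyezan, and yorlun (Recipe 2), but kyezan is never obtained. No rule produces nalmor, and it is not given. kyezan would need nalhex, nalmor, and marsyl (Recipe 1), but nalmor is never obtained.

marsyl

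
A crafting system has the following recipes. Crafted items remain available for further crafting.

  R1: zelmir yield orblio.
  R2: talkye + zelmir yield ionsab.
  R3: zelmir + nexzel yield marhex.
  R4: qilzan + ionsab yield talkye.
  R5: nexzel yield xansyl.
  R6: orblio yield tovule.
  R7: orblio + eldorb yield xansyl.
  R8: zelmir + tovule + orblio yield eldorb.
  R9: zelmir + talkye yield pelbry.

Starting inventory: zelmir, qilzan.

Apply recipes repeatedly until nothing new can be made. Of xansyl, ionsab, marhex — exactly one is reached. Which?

xansyl

zelmir → orblio (R1).
Using R6, orblio makes tovule.
zelmir + tovule + orblio → eldorb (R8).
orblio + eldorb → xansyl (R7).
ionsab would need talkye and zelmir (R2), but talkye is never obtained. marhex would need zelmir and nexzel (R3), but nexzel is never obtained.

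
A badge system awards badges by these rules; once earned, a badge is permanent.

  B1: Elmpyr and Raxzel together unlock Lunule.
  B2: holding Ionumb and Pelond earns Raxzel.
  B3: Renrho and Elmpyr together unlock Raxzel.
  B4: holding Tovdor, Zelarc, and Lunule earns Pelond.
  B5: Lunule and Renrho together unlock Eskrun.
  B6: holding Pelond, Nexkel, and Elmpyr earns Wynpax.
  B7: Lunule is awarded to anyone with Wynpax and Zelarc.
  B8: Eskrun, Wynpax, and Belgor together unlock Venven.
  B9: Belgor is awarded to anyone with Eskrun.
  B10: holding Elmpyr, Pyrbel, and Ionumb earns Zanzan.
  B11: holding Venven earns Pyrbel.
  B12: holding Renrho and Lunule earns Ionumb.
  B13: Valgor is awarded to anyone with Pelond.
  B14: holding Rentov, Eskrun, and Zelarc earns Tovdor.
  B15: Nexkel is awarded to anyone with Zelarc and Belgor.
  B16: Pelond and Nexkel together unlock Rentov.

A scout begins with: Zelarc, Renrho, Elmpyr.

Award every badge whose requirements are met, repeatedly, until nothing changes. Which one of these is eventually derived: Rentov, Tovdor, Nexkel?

With Renrho and Elmpyr, Raxzel is earned (B3).
With Elmpyr and Raxzel, Lunule is earned (B1).
With Lunule and Renrho, Eskrun is earned (B5).
With Eskrun, Belgor is earned (B9).
With Zelarc and Belgor, Nexkel is earned (B15).
Rentov would need Pelond and Nexkel (B16), but Pelond is never earned. Tovdor would need Rentov, Eskrun, and Zelarc (B14), but Rentov is never earned.

Nexkel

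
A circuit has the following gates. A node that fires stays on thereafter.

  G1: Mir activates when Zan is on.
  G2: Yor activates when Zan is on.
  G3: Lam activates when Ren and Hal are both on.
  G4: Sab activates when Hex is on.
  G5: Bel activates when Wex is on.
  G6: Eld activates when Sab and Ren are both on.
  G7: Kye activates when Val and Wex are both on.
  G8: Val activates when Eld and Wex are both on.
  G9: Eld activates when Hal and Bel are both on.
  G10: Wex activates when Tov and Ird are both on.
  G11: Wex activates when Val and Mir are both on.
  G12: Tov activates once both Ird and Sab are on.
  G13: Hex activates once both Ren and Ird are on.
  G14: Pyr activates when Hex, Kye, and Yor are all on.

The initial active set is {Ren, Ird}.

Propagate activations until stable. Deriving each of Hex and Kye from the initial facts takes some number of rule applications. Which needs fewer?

Hex

Hex: G13: Ren and Ird on → Hex on. [1 rule application]
Kye: Ren and Ird are on, so Hex activates (G13). G4: Hex on → Sab on. Sab and Ren are on, so Eld activates (G6). G12: Ird and Sab on → Tov on. G10: Tov and Ird on → Wex on. G8: Eld and Wex on → Val on. Val and Wex are on, so Kye activates (G7). [7 rule applications]
Hex needs fewer.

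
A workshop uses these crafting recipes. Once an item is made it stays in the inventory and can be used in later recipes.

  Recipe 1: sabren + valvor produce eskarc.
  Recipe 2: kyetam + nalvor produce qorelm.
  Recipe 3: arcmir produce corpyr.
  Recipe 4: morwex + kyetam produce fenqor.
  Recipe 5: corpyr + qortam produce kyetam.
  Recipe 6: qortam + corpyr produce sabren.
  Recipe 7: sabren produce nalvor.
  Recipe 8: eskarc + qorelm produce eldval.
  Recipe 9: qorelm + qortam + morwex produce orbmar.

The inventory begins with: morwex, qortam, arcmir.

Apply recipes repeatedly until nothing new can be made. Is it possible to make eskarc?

No

eskarc would need sabren and valvor (Recipe 1), but valvor is never obtained.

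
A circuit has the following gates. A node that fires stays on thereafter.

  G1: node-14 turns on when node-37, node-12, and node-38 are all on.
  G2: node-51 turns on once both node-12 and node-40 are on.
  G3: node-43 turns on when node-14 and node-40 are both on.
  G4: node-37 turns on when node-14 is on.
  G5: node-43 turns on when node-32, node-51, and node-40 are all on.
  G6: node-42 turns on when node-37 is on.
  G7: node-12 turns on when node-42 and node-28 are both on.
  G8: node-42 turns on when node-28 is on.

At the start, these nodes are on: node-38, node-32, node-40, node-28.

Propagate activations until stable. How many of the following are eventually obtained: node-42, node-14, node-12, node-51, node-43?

4

G8: node-28 on → node-42 on.
G7: node-42 and node-28 on → node-12 on.
G2: node-12 and node-40 on → node-51 on.
G5: node-32, node-51, and node-40 on → node-43 on.
node-42: reached.
node-14 would need node-37, node-12, and node-38 (G1), but node-37 never turns on.
node-12: reached.
node-51: reached.
node-43: reached.
Reached: node-42, node-12, node-51, and node-43 — 4 of the 5.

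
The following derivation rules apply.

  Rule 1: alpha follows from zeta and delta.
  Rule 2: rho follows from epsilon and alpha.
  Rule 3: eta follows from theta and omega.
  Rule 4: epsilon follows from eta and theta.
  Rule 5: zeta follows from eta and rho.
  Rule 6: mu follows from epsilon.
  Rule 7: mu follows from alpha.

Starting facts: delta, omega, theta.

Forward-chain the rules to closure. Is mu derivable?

Yes

theta and omega hold, so eta follows (Rule 3).
eta and theta hold, so epsilon follows (Rule 4).
epsilon holds, so mu follows (Rule 6).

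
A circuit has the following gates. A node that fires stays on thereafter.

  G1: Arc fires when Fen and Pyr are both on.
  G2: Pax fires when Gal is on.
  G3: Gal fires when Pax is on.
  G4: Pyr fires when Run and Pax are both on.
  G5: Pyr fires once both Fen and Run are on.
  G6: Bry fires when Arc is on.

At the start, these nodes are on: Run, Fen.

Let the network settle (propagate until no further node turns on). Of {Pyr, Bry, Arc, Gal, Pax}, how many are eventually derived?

Fen and Run are on, so Pyr fires (G5).
G1: Fen and Pyr on → Arc on.
Arc is on, so Bry fires (G6).
Pyr: reached.
Bry: reached.
Arc: reached.
Gal would need Pax (G3), but Pax never turns on.
Pax would need Gal (G2), but Gal never turns on.
Reached: Pyr, Bry, and Arc — 3 of the 5.

3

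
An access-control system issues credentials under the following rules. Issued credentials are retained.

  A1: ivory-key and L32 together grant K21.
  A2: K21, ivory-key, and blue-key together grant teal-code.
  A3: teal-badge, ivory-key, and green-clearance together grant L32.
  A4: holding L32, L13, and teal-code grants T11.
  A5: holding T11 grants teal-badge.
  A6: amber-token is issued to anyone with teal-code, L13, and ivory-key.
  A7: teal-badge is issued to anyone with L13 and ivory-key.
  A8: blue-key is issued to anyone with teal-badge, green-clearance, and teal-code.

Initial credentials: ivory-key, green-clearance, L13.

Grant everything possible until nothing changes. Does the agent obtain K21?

Holding L13 and ivory-key grants teal-badge (A7).
Holding teal-badge, ivory-key, and green-clearance grants L32 (A3).
Holding ivory-key and L32 grants K21 (A1).

Yes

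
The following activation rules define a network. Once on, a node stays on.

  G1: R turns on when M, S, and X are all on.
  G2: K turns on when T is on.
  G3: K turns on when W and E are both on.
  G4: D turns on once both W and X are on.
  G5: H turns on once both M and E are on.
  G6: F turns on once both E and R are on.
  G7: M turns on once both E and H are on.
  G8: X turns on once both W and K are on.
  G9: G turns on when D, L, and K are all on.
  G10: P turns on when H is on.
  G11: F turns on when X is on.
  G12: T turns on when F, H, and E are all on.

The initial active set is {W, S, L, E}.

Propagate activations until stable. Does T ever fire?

No

T would need F, H, and E (G12), but H never turns on.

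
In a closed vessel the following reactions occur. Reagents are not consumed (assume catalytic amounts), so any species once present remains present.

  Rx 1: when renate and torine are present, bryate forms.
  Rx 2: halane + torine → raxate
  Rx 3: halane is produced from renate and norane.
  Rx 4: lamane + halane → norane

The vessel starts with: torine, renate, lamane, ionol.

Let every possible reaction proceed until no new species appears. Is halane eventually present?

halane would need renate and norane (Rx 3), but norane never forms.

No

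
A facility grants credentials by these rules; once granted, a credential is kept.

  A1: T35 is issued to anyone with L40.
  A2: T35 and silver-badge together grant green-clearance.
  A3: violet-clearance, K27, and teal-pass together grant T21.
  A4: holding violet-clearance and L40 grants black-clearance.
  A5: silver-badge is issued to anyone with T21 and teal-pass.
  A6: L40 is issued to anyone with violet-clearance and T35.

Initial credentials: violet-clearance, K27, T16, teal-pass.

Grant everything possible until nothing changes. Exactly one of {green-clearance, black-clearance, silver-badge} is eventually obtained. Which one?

Holding violet-clearance, K27, and teal-pass grants T21 (A3).
Holding T21 and teal-pass grants silver-badge (A5).
green-clearance would need T35 and silver-badge (A2), but T35 is never granted. black-clearance would need violet-clearance and L40 (A4), but L40 is never granted.

silver-badge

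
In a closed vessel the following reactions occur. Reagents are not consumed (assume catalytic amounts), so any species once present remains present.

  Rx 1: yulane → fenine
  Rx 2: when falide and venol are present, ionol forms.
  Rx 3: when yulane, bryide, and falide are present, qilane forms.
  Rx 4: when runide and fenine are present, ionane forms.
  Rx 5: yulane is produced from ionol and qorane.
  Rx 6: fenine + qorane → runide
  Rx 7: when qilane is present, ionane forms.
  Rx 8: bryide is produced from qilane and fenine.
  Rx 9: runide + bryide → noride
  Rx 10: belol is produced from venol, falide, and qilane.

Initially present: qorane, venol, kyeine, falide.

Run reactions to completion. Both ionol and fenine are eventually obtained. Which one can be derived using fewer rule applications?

ionol

ionol: falide and venol present → ionol forms (Rx 2). [1 rule application]
fenine: falide and venol present → ionol forms (Rx 2). ionol and qorane present → yulane forms (Rx 5). yulane present → fenine forms (Rx 1). [3 rule applications]
ionol needs fewer.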